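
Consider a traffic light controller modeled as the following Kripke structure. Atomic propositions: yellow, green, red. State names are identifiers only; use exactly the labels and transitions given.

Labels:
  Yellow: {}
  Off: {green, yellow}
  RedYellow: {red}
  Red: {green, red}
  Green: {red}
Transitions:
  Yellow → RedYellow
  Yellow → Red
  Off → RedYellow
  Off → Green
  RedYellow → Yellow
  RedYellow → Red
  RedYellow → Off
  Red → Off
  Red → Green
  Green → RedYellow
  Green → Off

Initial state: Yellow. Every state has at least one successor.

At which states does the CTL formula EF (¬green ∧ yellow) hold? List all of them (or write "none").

States satisfying ¬green ∧ yellow: ∅.
States satisfying EF (¬green ∧ yellow): ∅.

none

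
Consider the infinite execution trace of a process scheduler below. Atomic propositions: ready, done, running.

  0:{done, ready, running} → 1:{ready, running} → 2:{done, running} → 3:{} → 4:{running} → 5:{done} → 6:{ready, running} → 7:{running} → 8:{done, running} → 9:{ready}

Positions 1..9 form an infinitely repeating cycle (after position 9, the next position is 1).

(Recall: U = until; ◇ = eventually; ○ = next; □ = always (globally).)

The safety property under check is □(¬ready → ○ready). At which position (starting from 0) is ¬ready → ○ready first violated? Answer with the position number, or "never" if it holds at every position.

Check ¬ready → ○ready at each position in order: 0 ✓, 1 ✓.
At position 2 the labels are {done, running} and the next position 3 has {}, so ¬ready → ○ready is false there. This is the first violation.

2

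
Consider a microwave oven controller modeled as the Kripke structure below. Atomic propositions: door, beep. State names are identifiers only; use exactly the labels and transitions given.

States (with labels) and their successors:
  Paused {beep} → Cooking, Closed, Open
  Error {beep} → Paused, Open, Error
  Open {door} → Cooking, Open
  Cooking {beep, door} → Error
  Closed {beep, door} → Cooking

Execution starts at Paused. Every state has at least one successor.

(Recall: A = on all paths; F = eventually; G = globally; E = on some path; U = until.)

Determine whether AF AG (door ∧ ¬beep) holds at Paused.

States satisfying AG (door ∧ ¬beep): ∅.
States satisfying AF AG (door ∧ ¬beep): ∅.
There is a path from Paused along which AG (door ∧ ¬beep) never holds.
Paused ∉ Sat(AF AG (door ∧ ¬beep)).

No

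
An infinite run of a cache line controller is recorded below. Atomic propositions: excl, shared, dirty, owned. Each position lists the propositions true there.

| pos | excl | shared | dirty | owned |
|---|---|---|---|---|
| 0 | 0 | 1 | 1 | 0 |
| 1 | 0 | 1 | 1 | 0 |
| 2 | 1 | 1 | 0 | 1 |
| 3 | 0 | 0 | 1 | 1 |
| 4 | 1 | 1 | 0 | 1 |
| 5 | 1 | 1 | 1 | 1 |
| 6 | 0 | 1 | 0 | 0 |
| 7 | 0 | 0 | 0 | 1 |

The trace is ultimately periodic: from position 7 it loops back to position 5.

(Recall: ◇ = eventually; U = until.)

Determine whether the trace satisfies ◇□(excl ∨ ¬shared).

Violated

□(excl ∨ ¬shared) is false at every position 0..7, so it never becomes true and ◇□(excl ∨ ¬shared) fails.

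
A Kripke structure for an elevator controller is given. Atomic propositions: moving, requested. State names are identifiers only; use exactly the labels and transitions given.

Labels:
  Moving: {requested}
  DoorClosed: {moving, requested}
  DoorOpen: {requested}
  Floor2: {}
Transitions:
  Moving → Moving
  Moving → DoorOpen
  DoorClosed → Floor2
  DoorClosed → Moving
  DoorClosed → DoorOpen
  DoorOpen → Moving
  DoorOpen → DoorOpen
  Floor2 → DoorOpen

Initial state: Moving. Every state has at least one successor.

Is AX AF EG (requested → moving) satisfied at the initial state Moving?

Does not hold

States satisfying AF EG (requested → moving): ∅.
States satisfying AX AF EG (requested → moving): ∅.
Moving ∉ Sat(AX AF EG (requested → moving)).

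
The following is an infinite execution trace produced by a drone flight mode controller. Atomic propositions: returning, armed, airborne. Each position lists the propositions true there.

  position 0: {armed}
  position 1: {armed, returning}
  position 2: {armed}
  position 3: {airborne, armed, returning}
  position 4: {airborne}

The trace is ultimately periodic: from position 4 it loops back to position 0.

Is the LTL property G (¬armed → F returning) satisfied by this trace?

Holds

¬armed → F returning holds at every position 0..4, and those are all positions ever visited, so G (¬armed → F returning) holds.
Positions where ¬armed holds: 4.
Check F returning at each: 4→ok.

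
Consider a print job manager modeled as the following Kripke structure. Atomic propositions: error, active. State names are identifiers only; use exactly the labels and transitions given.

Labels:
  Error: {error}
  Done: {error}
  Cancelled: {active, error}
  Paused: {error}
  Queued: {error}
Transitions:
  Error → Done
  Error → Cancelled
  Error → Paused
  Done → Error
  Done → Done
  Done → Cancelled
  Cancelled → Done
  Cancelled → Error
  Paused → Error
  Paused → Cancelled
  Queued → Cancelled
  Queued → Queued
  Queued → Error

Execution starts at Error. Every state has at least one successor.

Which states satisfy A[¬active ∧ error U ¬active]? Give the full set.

{Error, Done, Paused, Queued}

States satisfying ¬active ∧ error: {Error, Done, Paused, Queued}.
States satisfying ¬active: {Error, Done, Paused, Queued}.
States satisfying A[¬active ∧ error U ¬active]: {Error, Done, Paused, Queued}.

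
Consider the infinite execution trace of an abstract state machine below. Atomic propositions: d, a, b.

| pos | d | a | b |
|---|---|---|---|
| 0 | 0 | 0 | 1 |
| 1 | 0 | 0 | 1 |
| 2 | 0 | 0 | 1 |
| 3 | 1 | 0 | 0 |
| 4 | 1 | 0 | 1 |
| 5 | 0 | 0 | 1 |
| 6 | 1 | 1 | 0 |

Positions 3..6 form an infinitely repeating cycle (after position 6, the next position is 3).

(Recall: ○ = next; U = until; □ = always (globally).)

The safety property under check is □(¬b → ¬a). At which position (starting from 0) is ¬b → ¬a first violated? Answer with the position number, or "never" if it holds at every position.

Check ¬b → ¬a at each position in order: 0 ✓, 1 ✓, 2 ✓, 3 ✓, 4 ✓, 5 ✓.
At position 6 the labels are {a, d}, so ¬b → ¬a is false there. This is the first violation.

6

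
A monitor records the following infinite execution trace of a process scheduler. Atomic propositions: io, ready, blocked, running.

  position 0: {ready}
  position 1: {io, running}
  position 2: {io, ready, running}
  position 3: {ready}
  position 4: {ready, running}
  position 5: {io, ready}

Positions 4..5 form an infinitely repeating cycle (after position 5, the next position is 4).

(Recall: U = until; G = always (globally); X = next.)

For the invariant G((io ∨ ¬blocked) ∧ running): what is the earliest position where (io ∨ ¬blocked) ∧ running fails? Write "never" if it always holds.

At position 0 the labels are {ready}, so (io ∨ ¬blocked) ∧ running is false there. This is the first violation.

0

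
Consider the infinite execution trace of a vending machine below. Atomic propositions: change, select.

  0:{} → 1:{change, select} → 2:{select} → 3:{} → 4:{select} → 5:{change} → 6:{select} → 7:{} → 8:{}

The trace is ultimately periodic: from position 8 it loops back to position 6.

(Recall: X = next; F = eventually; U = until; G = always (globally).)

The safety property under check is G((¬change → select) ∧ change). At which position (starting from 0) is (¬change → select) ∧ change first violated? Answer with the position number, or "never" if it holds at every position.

0

At position 0 the labels are {}, so (¬change → select) ∧ change is false there. This is the first violation.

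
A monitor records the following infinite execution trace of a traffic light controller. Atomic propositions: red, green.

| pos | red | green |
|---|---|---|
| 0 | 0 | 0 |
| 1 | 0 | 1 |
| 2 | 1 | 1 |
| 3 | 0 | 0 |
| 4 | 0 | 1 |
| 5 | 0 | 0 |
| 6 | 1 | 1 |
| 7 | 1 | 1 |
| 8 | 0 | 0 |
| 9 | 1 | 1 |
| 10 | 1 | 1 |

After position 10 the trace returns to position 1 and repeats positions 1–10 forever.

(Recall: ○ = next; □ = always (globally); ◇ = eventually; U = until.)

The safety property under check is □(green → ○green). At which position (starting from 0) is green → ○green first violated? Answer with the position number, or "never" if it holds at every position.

2

Check green → ○green at each position in order: 0 ✓, 1 ✓.
At position 2 the labels are {green, red} and the next position 3 has {}, so green → ○green is false there. This is the first violation.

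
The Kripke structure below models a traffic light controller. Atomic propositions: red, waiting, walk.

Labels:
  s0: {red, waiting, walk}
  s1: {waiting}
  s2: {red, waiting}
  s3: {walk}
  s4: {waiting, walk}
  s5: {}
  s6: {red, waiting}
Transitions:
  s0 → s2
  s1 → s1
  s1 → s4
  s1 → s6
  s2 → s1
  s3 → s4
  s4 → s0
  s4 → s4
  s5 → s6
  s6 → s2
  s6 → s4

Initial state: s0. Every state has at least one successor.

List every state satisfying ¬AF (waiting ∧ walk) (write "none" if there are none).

{s1, s2, s5, s6}

States satisfying waiting ∧ walk: {s0, s4}.
States satisfying AF (waiting ∧ walk): {s0, s3, s4}.
States satisfying ¬AF (waiting ∧ walk): {s1, s2, s5, s6}.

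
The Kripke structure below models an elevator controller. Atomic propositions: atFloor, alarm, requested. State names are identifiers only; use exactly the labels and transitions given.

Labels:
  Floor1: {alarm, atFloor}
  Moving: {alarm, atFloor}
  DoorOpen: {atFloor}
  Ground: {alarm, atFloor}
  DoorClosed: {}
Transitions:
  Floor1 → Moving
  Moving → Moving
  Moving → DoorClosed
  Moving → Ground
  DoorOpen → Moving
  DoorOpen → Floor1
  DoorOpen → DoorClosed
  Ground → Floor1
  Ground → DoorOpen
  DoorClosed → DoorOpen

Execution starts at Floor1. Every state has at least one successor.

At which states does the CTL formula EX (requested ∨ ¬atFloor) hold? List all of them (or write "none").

States satisfying requested ∨ ¬atFloor: {DoorClosed}.
States satisfying EX (requested ∨ ¬atFloor): {Moving, DoorOpen}.

{Moving, DoorOpen}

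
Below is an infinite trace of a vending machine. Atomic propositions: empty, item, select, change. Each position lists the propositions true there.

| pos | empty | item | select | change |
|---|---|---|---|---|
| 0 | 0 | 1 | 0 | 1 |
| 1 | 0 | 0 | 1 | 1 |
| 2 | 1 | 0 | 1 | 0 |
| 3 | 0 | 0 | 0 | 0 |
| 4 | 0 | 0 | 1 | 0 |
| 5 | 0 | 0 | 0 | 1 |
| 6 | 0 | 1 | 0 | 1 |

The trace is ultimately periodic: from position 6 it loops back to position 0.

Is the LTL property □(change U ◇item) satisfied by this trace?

change U ◇item holds at every position 0..6, and those are all positions ever visited, so □(change U ◇item) holds.

Satisfied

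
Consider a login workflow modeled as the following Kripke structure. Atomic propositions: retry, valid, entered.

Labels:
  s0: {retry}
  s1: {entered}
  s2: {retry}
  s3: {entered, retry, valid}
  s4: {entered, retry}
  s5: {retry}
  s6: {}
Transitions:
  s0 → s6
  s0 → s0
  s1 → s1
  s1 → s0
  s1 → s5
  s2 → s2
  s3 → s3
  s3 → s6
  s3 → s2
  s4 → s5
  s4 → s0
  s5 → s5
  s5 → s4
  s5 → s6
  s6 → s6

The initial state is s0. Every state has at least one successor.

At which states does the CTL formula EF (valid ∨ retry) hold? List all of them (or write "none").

{s0, s1, s2, s3, s4, s5}

States satisfying valid ∨ retry: {s0, s2, s3, s4, s5}.
States satisfying EF (valid ∨ retry): {s0, s1, s2, s3, s4, s5}.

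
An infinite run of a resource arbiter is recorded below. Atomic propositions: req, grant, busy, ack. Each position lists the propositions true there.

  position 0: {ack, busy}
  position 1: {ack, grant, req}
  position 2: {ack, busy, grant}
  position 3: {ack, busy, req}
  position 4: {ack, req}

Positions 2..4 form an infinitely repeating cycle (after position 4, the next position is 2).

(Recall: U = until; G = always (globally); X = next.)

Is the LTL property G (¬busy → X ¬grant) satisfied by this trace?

¬busy → X ¬grant must hold at every position from 0 onward. It fails at position 1, so G (¬busy → X ¬grant) is false.
Positions where ¬busy holds: 1, 4.
Check X ¬grant at each: 1→fails, 4→fails.

Does not hold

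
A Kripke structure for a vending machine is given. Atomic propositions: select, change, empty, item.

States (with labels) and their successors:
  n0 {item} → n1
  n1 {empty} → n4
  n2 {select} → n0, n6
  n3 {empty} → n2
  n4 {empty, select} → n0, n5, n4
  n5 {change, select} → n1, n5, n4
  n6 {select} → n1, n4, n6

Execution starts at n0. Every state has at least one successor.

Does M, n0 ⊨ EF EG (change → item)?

States satisfying EG (change → item): {n0, n1, n2, n3, n4, n6}.
States satisfying EF EG (change → item): {n0, n1, n2, n3, n4, n5, n6}.
Some path from n0 reaches a state where EG (change → item) holds.
n0 ∈ Sat(EF EG (change → item)).

Satisfied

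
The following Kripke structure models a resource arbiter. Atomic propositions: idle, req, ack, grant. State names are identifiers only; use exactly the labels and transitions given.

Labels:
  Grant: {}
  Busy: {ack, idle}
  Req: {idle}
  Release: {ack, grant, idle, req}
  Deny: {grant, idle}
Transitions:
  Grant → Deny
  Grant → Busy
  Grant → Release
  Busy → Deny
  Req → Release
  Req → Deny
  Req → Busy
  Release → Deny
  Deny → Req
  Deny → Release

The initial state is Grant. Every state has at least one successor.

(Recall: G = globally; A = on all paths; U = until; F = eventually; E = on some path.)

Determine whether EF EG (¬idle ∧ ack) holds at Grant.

No

States satisfying EG (¬idle ∧ ack): ∅.
States satisfying EF EG (¬idle ∧ ack): ∅.
No suitable path/successor from Grant witnesses the formula.
Grant ∉ Sat(EF EG (¬idle ∧ ack)).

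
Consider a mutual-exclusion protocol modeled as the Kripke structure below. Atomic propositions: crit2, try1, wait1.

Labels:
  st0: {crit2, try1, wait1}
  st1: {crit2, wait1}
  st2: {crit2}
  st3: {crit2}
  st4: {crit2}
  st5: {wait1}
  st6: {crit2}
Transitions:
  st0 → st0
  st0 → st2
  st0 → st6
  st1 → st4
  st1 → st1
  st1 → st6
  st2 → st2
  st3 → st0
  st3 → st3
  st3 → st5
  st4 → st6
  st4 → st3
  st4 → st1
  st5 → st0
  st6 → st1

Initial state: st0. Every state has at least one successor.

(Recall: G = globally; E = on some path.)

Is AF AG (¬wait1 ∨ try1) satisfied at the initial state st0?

States satisfying AG (¬wait1 ∨ try1): {st2}.
States satisfying AF AG (¬wait1 ∨ try1): {st2}.
There is a path from st0 along which AG (¬wait1 ∨ try1) never holds.
st0 ∉ Sat(AF AG (¬wait1 ∨ try1)).

Does not hold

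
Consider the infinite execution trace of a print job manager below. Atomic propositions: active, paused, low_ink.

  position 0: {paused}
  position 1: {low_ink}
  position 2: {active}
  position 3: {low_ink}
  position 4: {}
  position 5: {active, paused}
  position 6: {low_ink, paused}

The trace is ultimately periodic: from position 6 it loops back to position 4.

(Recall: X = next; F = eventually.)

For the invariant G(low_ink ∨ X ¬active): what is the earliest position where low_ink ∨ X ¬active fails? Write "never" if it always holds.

Check low_ink ∨ X ¬active at each position in order: 0 ✓, 1 ✓, 2 ✓, 3 ✓.
At position 4 the labels are {} and the next position 5 has {active, paused}, so low_ink ∨ X ¬active is false there. This is the first violation.

4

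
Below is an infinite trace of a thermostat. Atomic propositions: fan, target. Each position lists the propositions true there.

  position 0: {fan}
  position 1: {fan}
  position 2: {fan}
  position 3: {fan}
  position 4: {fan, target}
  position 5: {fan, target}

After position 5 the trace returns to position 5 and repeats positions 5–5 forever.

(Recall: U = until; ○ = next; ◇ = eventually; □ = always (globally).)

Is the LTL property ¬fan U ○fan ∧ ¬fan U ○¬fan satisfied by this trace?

Walking from position 0: ○fan first holds at position 0, and ¬fan holds at every earlier position along the way, so ¬fan U ○fan holds.
Walking from position 0: at position 0, ○¬fan has not yet held and ¬fan fails, so ¬fan U ○¬fan is false.
At position 0: ¬fan U ○fan is true; ¬fan U ○¬fan is false; so ¬fan U ○fan ∧ ¬fan U ○¬fan is false.

Violated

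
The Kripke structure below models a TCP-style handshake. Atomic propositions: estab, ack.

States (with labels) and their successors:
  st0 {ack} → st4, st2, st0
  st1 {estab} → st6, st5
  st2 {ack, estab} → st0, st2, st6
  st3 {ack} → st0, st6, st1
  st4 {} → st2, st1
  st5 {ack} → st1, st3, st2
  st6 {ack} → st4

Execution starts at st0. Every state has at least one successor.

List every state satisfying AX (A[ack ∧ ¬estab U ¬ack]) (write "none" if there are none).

States satisfying A[ack ∧ ¬estab U ¬ack]: {st1, st4, st6}.
States satisfying AX (A[ack ∧ ¬estab U ¬ack]): {st6}.

{st6}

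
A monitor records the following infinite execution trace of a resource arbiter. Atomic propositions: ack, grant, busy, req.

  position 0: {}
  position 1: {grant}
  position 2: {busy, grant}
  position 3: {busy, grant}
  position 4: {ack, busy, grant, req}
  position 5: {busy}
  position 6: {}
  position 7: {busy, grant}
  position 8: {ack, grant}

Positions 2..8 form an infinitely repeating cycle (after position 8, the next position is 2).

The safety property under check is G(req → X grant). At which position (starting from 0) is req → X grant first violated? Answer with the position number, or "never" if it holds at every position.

4

Check req → X grant at each position in order: 0 ✓, 1 ✓, 2 ✓, 3 ✓.
At position 4 the labels are {ack, busy, grant, req} and the next position 5 has {busy}, so req → X grant is false there. This is the first violation.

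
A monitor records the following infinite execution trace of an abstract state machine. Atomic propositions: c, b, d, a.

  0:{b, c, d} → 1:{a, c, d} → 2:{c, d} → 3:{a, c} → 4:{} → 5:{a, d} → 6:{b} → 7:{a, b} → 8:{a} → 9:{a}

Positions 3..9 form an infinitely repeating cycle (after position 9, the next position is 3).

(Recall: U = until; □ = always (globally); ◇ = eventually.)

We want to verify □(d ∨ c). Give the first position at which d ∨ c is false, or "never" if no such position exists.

Check d ∨ c at each position in order: 0 ✓, 1 ✓, 2 ✓, 3 ✓.
At position 4 the labels are {}, so d ∨ c is false there. This is the first violation.

4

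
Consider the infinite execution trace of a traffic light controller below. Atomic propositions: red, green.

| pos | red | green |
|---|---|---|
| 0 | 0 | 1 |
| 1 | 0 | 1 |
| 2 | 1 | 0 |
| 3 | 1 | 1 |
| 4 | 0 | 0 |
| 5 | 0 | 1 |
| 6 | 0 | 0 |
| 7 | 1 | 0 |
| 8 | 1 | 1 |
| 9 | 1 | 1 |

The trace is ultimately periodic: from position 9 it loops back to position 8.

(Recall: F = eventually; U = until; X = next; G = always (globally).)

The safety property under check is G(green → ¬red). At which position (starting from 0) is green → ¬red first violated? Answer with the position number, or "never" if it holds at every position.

3

Check green → ¬red at each position in order: 0 ✓, 1 ✓, 2 ✓.
At position 3 the labels are {green, red}, so green → ¬red is false there. This is the first violation.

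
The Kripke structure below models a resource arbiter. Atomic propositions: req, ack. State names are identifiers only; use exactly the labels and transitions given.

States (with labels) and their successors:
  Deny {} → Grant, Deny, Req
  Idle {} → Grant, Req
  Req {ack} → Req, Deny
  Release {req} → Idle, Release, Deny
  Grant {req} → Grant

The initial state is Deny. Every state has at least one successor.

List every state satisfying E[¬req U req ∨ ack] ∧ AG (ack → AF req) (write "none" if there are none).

States satisfying ¬req: {Deny, Idle, Req}.
States satisfying req ∨ ack: {Req, Release, Grant}.
States satisfying E[¬req U req ∨ ack]: {Deny, Idle, Req, Release, Grant}.
States satisfying ack → AF req: {Deny, Idle, Release, Grant}.
States satisfying AG (ack → AF req): {Grant}.
States satisfying E[¬req U req ∨ ack] ∧ AG (ack → AF req): {Grant}.

{Grant}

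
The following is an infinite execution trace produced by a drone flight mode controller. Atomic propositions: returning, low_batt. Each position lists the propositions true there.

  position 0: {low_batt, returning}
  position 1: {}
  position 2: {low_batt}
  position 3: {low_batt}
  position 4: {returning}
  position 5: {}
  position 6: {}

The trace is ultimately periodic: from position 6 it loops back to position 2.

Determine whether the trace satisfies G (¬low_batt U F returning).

Satisfied

¬low_batt U F returning holds at every position 0..6, and those are all positions ever visited, so G (¬low_batt U F returning) holds.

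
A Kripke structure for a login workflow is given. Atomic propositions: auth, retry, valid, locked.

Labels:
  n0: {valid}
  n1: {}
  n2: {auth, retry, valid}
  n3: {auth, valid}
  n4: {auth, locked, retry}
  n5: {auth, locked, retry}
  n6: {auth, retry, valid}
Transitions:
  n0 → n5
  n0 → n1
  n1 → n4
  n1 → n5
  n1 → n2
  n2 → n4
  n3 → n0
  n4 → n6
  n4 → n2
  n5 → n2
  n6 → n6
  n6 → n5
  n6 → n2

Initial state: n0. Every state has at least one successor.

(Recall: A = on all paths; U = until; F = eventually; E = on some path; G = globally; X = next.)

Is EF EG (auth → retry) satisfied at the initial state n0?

Holds

States satisfying EG (auth → retry): {n0, n1, n2, n4, n5, n6}.
States satisfying EF EG (auth → retry): {n0, n1, n2, n3, n4, n5, n6}.
Some path from n0 reaches a state where EG (auth → retry) holds.
n0 ∈ Sat(EF EG (auth → retry)).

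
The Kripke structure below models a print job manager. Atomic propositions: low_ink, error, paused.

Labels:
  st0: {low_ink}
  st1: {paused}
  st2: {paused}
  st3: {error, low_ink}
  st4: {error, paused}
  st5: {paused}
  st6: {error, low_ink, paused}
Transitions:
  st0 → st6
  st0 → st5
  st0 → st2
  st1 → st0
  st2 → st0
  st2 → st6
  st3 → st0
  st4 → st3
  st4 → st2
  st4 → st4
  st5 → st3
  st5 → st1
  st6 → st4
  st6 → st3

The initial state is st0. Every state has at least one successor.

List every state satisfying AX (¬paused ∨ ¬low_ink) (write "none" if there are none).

States satisfying ¬paused ∨ ¬low_ink: {st0, st1, st2, st3, st4, st5}.
States satisfying AX (¬paused ∨ ¬low_ink): {st1, st3, st4, st5, st6}.

{st1, st3, st4, st5, st6}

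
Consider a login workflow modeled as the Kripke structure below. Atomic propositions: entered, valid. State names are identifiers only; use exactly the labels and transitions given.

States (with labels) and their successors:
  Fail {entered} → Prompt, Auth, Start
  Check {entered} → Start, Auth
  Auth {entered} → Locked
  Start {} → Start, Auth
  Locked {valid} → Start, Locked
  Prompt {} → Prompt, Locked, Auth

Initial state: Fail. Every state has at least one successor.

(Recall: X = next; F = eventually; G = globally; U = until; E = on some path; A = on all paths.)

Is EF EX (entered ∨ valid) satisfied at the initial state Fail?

Holds

States satisfying EX (entered ∨ valid): {Fail, Check, Auth, Start, Locked, Prompt}.
States satisfying EF EX (entered ∨ valid): {Fail, Check, Auth, Start, Locked, Prompt}.
Some path from Fail reaches a state where EX (entered ∨ valid) holds.
Fail ∈ Sat(EF EX (entered ∨ valid)).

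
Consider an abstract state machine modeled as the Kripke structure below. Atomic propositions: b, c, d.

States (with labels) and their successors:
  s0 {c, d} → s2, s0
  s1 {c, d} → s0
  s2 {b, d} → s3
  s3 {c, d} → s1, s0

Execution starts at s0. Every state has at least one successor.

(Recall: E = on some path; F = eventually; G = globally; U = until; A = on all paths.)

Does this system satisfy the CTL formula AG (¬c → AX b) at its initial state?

States satisfying ¬c → AX b: {s0, s1, s3}.
States satisfying AG (¬c → AX b): ∅.
s2 is reachable from s0 and violates ¬c → AX b, so AG fails at s0.
s0 ∉ Sat(AG (¬c → AX b)).

No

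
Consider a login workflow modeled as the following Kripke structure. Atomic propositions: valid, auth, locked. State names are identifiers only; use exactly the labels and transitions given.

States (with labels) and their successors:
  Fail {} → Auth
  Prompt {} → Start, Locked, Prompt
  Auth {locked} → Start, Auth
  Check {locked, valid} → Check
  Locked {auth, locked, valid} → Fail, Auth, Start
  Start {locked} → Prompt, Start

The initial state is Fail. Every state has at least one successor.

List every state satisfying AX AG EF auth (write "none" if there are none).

States satisfying AG EF auth: {Fail, Prompt, Auth, Locked, Start}.
States satisfying AX AG EF auth: {Fail, Prompt, Auth, Locked, Start}.

{Fail, Prompt, Auth, Locked, Start}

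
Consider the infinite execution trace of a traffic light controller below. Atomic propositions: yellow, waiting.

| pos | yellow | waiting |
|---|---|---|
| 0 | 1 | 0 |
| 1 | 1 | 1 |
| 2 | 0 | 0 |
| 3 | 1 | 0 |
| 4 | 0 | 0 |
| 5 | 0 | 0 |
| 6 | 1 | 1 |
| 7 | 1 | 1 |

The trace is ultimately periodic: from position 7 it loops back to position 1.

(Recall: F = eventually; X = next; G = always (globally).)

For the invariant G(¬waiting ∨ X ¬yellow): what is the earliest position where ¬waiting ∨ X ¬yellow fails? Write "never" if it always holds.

Check ¬waiting ∨ X ¬yellow at each position in order: 0 ✓, 1 ✓, 2 ✓, 3 ✓, 4 ✓, 5 ✓.
At position 6 the labels are {waiting, yellow} and the next position 7 has {waiting, yellow}, so ¬waiting ∨ X ¬yellow is false there. This is the first violation.

6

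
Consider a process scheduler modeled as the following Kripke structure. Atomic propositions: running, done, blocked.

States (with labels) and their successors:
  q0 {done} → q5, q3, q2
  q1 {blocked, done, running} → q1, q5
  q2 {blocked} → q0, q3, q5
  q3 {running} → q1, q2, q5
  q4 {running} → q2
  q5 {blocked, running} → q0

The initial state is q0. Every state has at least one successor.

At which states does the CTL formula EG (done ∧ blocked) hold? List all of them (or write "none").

{q1}

States satisfying done ∧ blocked: {q1}.
States satisfying EG (done ∧ blocked): {q1}.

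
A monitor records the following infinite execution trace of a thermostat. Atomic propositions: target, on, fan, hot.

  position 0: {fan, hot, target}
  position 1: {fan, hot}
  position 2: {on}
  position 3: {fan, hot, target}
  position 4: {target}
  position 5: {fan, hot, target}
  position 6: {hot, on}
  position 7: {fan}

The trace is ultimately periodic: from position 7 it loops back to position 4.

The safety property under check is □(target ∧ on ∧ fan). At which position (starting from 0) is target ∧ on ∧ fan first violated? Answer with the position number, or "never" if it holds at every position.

At position 0 the labels are {fan, hot, target}, so target ∧ on ∧ fan is false there. This is the first violation.

0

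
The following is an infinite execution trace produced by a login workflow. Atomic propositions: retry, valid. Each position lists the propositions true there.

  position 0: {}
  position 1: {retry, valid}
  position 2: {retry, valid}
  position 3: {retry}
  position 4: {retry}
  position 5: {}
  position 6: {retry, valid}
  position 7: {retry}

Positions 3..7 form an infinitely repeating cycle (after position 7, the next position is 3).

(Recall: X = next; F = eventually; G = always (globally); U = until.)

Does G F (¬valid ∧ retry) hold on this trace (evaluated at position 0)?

Yes

F (¬valid ∧ retry) holds at every position 0..7, and those are all positions ever visited, so G F (¬valid ∧ retry) holds.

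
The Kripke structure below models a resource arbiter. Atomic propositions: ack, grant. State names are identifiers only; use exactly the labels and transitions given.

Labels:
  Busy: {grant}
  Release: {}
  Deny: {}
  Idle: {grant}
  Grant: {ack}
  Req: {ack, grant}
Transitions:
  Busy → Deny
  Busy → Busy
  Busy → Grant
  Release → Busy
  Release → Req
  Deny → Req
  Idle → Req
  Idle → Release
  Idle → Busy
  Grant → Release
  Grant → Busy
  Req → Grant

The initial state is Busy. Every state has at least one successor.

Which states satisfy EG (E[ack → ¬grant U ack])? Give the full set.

States satisfying E[ack → ¬grant U ack]: {Busy, Release, Deny, Idle, Grant, Req}.
States satisfying EG (E[ack → ¬grant U ack]): {Busy, Release, Deny, Idle, Grant, Req}.

{Busy, Release, Deny, Idle, Grant, Req}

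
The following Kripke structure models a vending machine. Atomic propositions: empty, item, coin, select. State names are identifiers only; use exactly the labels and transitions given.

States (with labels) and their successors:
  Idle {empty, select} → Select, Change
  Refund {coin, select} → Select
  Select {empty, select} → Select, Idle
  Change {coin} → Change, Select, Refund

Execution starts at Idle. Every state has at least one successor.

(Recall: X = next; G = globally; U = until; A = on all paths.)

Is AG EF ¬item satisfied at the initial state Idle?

States satisfying EF ¬item: {Idle, Refund, Select, Change}.
States satisfying AG EF ¬item: {Idle, Refund, Select, Change}.
Every state reachable from Idle satisfies EF ¬item.
Idle ∈ Sat(AG EF ¬item).

Holds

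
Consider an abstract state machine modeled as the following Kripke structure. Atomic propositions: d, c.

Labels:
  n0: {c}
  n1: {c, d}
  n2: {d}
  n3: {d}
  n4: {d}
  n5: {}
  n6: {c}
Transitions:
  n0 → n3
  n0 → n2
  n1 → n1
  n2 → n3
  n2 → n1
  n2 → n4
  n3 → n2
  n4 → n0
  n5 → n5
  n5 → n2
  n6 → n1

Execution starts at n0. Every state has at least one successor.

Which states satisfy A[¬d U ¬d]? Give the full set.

States satisfying ¬d: {n0, n5, n6}.
States satisfying A[¬d U ¬d]: {n0, n5, n6}.

{n0, n5, n6}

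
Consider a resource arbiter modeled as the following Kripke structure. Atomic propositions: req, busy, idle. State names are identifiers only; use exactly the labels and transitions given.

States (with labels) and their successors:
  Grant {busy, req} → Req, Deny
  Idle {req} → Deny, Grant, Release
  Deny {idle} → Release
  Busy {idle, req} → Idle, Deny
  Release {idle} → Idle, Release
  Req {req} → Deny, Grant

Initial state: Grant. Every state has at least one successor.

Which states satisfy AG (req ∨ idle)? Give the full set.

{Grant, Idle, Deny, Busy, Release, Req}

States satisfying req ∨ idle: {Grant, Idle, Deny, Busy, Release, Req}.
States satisfying AG (req ∨ idle): {Grant, Idle, Deny, Busy, Release, Req}.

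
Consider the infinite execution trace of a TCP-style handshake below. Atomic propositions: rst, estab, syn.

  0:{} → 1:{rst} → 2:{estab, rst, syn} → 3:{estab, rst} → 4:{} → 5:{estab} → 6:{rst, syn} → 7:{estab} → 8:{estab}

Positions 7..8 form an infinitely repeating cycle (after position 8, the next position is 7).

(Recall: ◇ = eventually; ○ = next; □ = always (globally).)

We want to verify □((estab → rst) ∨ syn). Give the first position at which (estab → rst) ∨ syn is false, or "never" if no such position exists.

Check (estab → rst) ∨ syn at each position in order: 0 ✓, 1 ✓, 2 ✓, 3 ✓, 4 ✓.
At position 5 the labels are {estab}, so (estab → rst) ∨ syn is false there. This is the first violation.

5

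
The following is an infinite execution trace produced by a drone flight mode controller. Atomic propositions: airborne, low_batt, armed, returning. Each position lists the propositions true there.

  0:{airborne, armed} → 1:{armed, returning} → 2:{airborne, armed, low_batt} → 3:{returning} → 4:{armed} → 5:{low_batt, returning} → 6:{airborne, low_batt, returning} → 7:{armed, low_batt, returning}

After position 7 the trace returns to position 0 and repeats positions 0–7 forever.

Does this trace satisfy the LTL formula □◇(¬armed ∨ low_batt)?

◇(¬armed ∨ low_batt) holds at every position 0..7, and those are all positions ever visited, so □◇(¬armed ∨ low_batt) holds.

Satisfied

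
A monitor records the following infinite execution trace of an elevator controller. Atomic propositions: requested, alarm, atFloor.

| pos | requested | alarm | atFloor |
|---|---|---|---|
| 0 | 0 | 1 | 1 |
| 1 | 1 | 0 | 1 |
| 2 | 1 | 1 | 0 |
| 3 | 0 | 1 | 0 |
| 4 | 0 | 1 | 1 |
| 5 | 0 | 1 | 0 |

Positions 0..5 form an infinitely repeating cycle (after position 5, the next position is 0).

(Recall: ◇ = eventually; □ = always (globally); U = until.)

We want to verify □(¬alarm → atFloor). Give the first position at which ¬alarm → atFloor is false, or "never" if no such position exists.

never

¬alarm → atFloor holds at every position 0..5, and those are all the positions the trace ever visits, so the invariant □(¬alarm → atFloor) is never violated.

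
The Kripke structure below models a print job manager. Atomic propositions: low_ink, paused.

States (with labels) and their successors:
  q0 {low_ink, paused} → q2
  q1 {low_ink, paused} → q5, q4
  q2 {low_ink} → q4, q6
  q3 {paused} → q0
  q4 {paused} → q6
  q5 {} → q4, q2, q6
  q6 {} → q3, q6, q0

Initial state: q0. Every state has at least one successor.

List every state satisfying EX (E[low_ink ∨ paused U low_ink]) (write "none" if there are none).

States satisfying E[low_ink ∨ paused U low_ink]: {q0, q1, q2, q3}.
States satisfying EX (E[low_ink ∨ paused U low_ink]): {q0, q3, q5, q6}.

{q0, q3, q5, q6}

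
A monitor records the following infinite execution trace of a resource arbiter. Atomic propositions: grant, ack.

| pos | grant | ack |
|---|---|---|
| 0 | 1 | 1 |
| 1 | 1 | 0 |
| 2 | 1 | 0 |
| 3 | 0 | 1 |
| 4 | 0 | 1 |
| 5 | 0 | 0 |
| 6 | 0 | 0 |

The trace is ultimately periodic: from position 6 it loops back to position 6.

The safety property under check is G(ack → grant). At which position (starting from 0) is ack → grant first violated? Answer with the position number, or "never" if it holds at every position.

Check ack → grant at each position in order: 0 ✓, 1 ✓, 2 ✓.
At position 3 the labels are {ack}, so ack → grant is false there. This is the first violation.

3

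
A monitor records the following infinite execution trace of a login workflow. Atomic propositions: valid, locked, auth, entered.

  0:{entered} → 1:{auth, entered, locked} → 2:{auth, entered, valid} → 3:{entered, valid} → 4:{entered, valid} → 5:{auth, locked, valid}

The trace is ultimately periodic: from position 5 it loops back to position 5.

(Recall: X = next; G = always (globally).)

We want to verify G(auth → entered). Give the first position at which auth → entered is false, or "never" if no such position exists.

5

Check auth → entered at each position in order: 0 ✓, 1 ✓, 2 ✓, 3 ✓, 4 ✓.
At position 5 the labels are {auth, locked, valid}, so auth → entered is false there. This is the first violation.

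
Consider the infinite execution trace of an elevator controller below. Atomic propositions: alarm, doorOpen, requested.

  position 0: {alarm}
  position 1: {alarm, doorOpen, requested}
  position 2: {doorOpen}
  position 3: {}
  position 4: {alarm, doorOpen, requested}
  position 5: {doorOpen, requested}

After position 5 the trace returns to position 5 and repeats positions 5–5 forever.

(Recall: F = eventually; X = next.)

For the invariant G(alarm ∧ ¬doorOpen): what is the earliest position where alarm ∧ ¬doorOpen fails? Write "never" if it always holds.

1

Check alarm ∧ ¬doorOpen at each position in order: 0 ✓.
At position 1 the labels are {alarm, doorOpen, requested}, so alarm ∧ ¬doorOpen is false there. This is the first violation.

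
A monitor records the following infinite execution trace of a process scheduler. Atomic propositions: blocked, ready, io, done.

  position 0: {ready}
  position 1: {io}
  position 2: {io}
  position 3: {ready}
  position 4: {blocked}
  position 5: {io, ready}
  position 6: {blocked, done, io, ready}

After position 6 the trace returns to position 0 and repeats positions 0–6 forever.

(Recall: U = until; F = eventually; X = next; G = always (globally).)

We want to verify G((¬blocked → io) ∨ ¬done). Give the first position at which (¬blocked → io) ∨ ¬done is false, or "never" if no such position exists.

(¬blocked → io) ∨ ¬done holds at every position 0..6, and those are all the positions the trace ever visits, so the invariant G((¬blocked → io) ∨ ¬done) is never violated.

never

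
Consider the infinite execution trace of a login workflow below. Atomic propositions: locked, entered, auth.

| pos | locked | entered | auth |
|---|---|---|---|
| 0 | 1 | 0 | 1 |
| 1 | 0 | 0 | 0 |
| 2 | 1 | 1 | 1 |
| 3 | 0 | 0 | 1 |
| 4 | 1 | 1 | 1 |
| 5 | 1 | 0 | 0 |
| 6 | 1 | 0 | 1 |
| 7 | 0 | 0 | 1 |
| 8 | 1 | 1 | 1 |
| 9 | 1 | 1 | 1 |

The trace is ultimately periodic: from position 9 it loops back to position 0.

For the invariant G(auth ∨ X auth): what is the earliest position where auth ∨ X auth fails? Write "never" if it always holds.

never

auth ∨ X auth holds at every position 0..9, and those are all the positions the trace ever visits, so the invariant G(auth ∨ X auth) is never violated.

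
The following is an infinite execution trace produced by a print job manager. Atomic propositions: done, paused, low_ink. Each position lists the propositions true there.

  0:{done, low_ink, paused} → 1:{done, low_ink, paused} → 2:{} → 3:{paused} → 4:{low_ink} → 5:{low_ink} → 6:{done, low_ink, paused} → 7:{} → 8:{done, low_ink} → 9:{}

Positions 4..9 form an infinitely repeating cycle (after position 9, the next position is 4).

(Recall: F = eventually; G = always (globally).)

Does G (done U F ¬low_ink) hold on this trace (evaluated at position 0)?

done U F ¬low_ink holds at every position 0..9, and those are all positions ever visited, so G (done U F ¬low_ink) holds.

Satisfied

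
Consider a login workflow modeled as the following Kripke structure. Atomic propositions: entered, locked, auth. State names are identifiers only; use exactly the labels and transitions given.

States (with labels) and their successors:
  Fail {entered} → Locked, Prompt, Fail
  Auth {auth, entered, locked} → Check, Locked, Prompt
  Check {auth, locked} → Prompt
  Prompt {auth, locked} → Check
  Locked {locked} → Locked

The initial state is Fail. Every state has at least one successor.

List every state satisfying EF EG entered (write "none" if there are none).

States satisfying EG entered: {Fail}.
States satisfying EF EG entered: {Fail}.

{Fail}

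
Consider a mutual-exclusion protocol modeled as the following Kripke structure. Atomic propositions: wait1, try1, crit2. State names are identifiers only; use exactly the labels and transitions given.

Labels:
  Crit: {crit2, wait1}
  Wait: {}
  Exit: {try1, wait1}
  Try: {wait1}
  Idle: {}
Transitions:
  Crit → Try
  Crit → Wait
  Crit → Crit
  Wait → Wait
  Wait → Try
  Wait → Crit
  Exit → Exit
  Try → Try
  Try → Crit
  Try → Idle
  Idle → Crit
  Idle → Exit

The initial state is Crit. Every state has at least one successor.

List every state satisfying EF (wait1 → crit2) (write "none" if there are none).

States satisfying wait1 → crit2: {Crit, Wait, Idle}.
States satisfying EF (wait1 → crit2): {Crit, Wait, Try, Idle}.

{Crit, Wait, Try, Idle}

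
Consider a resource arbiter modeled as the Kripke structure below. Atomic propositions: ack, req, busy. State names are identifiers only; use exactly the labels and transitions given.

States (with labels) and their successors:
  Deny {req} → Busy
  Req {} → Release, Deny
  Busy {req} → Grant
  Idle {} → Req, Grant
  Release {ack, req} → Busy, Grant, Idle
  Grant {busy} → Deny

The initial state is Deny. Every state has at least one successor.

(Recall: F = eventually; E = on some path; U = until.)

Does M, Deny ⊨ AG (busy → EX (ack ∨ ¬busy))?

Satisfied

States satisfying busy → EX (ack ∨ ¬busy): {Deny, Req, Busy, Idle, Release, Grant}.
States satisfying AG (busy → EX (ack ∨ ¬busy)): {Deny, Req, Busy, Idle, Release, Grant}.
Every state reachable from Deny satisfies busy → EX (ack ∨ ¬busy).
Deny ∈ Sat(AG (busy → EX (ack ∨ ¬busy))).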